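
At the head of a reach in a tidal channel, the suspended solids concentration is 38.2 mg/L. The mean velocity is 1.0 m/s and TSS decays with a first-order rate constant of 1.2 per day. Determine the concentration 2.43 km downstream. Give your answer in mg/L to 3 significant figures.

Travel time t = 2.43 km / 1.0 m/s = 2430/1.0 = 2430 s = 0.02813 d.
First-order decay: C = 38.2·exp(−1.2·0.02813) = 38.2·0.9668 = 36.93 mg/L.

36.9 mg/L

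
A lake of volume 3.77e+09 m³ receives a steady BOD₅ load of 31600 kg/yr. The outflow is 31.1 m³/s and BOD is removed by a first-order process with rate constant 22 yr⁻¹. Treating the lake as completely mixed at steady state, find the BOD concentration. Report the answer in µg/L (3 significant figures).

0.377 µg/L

Outflow Q = 31.1 m³/s × 3.156e+07 s/yr = 9.814e+08 m³/yr.
Steady-state CSTR mass balance: W = Q·C + k·V·C, so C = W/(Q + kV).
Q + kV = 9.814e+08 + 22·3.77e+09 = 8.392e+10 m³/yr.
C = 31600/8.392e+10 = 3.765e-07 kg/m³ = 0.0003765 mg/L = 0.3765 µg/L.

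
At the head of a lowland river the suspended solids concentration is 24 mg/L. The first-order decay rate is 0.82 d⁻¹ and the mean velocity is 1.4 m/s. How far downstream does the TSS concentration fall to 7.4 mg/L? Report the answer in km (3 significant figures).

174 km

From C = C₀·e^(−kt), t = ln(C₀/C)/k = ln(24/7.4)/0.82 = 1.177/0.82 = 1.435 d.
Distance = v·t = 1.4 m/s × 1.24e+05 s = 1.736e+05 m = 173.6 km.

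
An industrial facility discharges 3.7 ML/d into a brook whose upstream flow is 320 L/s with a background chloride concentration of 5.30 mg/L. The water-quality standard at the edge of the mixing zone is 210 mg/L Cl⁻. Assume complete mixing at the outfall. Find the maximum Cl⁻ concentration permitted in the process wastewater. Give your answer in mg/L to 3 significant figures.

1740 mg/L

3.7 ML/d = 0.04282 m³/s.
320 L/s = 0.32 m³/s.
Mass balance: 210·0.3628 = 0.04282·Cₑ + 0.32·5.3.
Cₑ = (76.19 − 1.696) / 0.04282 = 1740 mg/L.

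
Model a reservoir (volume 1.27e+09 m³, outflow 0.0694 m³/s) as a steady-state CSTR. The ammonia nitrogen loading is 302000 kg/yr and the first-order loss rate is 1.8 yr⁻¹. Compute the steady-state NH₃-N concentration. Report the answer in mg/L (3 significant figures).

0.132 mg/L

Outflow Q = 0.0694 m³/s × 3.156e+07 s/yr = 2.19e+06 m³/yr.
Steady-state CSTR mass balance: W = Q·C + k·V·C, so C = W/(Q + kV).
Q + kV = 2.19e+06 + 1.8·1.27e+09 = 2.288e+09 m³/yr.
C = 302000/2.288e+09 = 0.000132 kg/m³ = 0.132 mg/L.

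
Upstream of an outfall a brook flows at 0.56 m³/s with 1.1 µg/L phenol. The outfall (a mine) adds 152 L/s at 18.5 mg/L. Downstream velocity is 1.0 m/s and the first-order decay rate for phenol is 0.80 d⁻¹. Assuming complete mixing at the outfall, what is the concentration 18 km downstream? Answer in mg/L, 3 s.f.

3.34 mg/L

152 L/s = 0.152 m³/s.
1.1 µg/L = 0.0011 mg/L.
After complete mixing, C₀ = (0.152·18.5 + 0.56·0.0011) / 0.712 = 3.95 mg/L.
Travel time t = 1.8e+04 m / 1.0 m/s = 1.8e+04 s = 0.2083 d.
C = 3.95·exp(−0.80·0.2083) = 3.95·0.8465 = 3.344 mg/L.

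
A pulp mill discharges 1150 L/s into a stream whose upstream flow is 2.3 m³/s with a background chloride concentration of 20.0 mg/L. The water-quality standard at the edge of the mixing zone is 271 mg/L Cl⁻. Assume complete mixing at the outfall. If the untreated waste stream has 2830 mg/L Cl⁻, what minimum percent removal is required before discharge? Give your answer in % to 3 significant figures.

72.7 %

1150 L/s = 1.15 m³/s.
Mass balance: 271·3.45 = 1.15·Cₑ + 2.3·20.
Cₑ = (935 − 46) / 1.15 = 773 mg/L.
Required removal = 1 − 773/2830 = 72.69 %.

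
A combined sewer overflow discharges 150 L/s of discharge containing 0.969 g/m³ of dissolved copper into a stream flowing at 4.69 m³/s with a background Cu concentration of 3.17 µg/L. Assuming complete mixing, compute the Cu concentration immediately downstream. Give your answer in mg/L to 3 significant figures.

150 L/s = 0.15 m³/s.
3.17 µg/L = 0.00317 mg/L.
By mass balance at complete mixing, C = (0.15·0.969 + 4.69·0.00317) / (0.15 + 4.69) = 0.1602/4.84 = 0.0331 mg/L.

0.0331 mg/L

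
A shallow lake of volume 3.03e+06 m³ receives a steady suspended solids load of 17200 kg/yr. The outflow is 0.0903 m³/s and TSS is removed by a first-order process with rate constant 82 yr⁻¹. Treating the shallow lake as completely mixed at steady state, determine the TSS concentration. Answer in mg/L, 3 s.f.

Outflow Q = 0.0903 m³/s × 3.156e+07 s/yr = 2.85e+06 m³/yr.
Steady-state CSTR mass balance: W = Q·C + k·V·C, so C = W/(Q + kV).
Q + kV = 2.85e+06 + 82·3.03e+06 = 2.513e+08 m³/yr.
C = 17200/2.513e+08 = 6.844e-05 kg/m³ = 0.06844 mg/L.

0.0684 mg/L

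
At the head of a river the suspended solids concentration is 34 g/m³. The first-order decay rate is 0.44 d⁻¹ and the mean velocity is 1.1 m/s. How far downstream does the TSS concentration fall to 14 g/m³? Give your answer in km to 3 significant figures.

192 km

From C = C₀·e^(−kt), t = ln(C₀/C)/k = ln(34/14)/0.44 = 0.8873/0.44 = 2.017 d.
Distance = v·t = 1.1 m/s × 1.742e+05 s = 1.917e+05 m = 191.7 km.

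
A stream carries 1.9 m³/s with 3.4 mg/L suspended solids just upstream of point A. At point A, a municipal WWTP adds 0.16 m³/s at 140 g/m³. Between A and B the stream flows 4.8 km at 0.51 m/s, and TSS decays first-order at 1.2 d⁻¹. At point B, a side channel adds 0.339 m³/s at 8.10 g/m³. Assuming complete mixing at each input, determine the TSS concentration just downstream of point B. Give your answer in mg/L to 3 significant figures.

11.7 mg/L

After input A: C = (1.9·3.4 + 0.16·140) / 2.06 = 14.01 mg/L.
Over the 4.8 km reach to input B (t = 9412 s = 0.1089 d), decay gives C = 14.01·exp(−1.2·0.1089) = 12.29 mg/L.
After input B: C = (2.06·12.29 + 0.339·8.1) / 2.399 = 11.7 mg/L.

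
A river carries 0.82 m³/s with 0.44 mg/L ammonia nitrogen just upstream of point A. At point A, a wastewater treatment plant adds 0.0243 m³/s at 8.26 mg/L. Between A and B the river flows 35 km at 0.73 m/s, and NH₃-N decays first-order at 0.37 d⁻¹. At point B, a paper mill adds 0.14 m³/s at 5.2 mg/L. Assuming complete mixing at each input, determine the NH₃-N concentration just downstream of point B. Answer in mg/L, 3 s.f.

1.20 mg/L

After input A: C = (0.82·0.44 + 0.0243·8.26) / 0.8443 = 0.6651 mg/L.
Over the 35 km reach to input B (t = 4.795e+04 s = 0.5549 d), decay gives C = 0.6651·exp(−0.37·0.5549) = 0.5416 mg/L.
After input B: C = (0.8443·0.5416 + 0.14·5.2) / 0.9843 = 1.204 mg/L.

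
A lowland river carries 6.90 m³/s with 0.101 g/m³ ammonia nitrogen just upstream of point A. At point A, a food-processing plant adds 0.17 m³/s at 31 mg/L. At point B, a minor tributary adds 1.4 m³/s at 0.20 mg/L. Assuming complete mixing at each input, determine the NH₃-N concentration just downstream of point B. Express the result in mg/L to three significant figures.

After input A: C = (6.9·0.101 + 0.17·31) / 7.07 = 0.844 mg/L.
After input B: C = (7.07·0.844 + 1.4·0.2) / 8.47 = 0.7375 mg/L.

0.738 mg/L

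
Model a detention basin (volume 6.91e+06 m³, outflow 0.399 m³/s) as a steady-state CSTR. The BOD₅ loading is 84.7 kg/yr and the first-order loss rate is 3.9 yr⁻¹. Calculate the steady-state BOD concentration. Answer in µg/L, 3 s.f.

Outflow Q = 0.399 m³/s × 3.156e+07 s/yr = 1.259e+07 m³/yr.
Steady-state CSTR mass balance: W = Q·C + k·V·C, so C = W/(Q + kV).
Q + kV = 1.259e+07 + 3.9·6.91e+06 = 3.954e+07 m³/yr.
C = 84.7/3.954e+07 = 2.142e-06 kg/m³ = 0.002142 mg/L = 2.142 µg/L.

2.14 µg/L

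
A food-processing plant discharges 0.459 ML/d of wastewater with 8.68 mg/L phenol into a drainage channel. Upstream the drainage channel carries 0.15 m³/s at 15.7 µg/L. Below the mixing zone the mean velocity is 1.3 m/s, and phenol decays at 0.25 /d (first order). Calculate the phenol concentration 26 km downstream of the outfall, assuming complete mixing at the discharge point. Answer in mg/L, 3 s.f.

0.459 ML/d = 0.005312 m³/s.
15.7 µg/L = 0.0157 mg/L.
After complete mixing, C₀ = (0.005312·8.68 + 0.15·0.0157) / 0.1553 = 0.3121 mg/L.
Travel time t = 2.6e+04 m / 1.3 m/s = 2e+04 s = 0.2315 d.
C = 0.3121·exp(−0.25·0.2315) = 0.3121·0.9438 = 0.2945 mg/L.

0.295 mg/L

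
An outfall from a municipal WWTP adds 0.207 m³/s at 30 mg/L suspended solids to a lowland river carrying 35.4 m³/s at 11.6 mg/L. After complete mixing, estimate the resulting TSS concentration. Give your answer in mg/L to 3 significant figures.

11.7 mg/L

By mass balance at complete mixing, C = (0.207·30 + 35.4·11.6) / (0.207 + 35.4) = 416.8/35.61 = 11.71 mg/L.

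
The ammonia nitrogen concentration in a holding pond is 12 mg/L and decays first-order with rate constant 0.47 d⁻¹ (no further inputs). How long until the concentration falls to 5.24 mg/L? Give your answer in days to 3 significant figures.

t = ln(C₀/C)/k = ln(12/5.24)/0.47 = 0.8286/0.47 = 1.763 d.

1.76 d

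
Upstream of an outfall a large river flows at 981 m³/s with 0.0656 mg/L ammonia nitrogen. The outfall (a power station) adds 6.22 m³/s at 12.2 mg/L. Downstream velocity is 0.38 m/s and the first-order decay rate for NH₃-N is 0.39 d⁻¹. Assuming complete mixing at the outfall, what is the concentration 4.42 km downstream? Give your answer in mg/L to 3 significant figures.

After complete mixing, C₀ = (6.22·12.2 + 981·0.0656) / 987.2 = 0.1421 mg/L.
Travel time t = 4420 m / 0.38 m/s = 1.163e+04 s = 0.1346 d.
C = 0.1421·exp(−0.39·0.1346) = 0.1421·0.9489 = 0.1348 mg/L.

0.135 mg/L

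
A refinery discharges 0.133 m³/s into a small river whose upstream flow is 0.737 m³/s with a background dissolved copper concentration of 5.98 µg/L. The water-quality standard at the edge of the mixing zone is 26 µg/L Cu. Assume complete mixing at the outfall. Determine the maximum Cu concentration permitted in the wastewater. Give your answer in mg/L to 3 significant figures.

0.137 mg/L

5.98 µg/L = 0.00598 mg/L.
26 µg/L = 0.026 mg/L.
Mass balance: 0.026·0.87 = 0.133·Cₑ + 0.737·0.00598.
Cₑ = (0.02262 − 0.004407) / 0.133 = 0.1369 mg/L.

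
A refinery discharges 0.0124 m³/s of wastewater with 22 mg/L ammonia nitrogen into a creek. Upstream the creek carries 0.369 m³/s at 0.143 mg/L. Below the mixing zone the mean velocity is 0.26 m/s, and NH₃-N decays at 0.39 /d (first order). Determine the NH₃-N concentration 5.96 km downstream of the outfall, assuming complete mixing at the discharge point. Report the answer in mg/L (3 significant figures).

After complete mixing, C₀ = (0.0124·22 + 0.369·0.143) / 0.3814 = 0.8536 mg/L.
Travel time t = 5960 m / 0.26 m/s = 2.292e+04 s = 0.2653 d.
C = 0.8536·exp(−0.39·0.2653) = 0.8536·0.9017 = 0.7697 mg/L.

0.770 mg/L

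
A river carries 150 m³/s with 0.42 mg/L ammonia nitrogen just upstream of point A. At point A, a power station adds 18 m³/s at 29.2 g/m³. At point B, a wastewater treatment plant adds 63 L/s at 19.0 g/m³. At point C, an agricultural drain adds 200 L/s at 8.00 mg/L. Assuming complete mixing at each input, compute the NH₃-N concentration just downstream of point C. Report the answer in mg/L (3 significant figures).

After input A: C = (150·0.42 + 18·29.2) / 168 = 3.504 mg/L.
63 L/s = 0.063 m³/s.
After input B: C = (168·3.504 + 0.063·19) / 168.1 = 3.509 mg/L.
200 L/s = 0.2 m³/s.
After input C: C = (168.1·3.509 + 0.2·8) / 168.3 = 3.515 mg/L.

3.51 mg/L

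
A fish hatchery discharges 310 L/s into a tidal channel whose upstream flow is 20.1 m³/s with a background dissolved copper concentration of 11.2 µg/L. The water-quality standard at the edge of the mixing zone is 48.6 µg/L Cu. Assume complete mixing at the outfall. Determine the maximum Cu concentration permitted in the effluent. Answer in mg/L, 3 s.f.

2.47 mg/L

310 L/s = 0.31 m³/s.
11.2 µg/L = 0.0112 mg/L.
48.6 µg/L = 0.0486 mg/L.
Mass balance: 0.0486·20.41 = 0.31·Cₑ + 20.1·0.0112.
Cₑ = (0.9919 − 0.2251) / 0.31 = 2.474 mg/L.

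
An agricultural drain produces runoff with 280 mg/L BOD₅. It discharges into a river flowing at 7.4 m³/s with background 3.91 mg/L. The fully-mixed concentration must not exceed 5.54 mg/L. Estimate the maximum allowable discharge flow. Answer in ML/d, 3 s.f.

Mass balance at complete mixing: C_std·(Q_w + Q_r) = Q_w·C_e + Q_r·C_b.
Rearranging, Q_w = Q_r·(C_std − C_b)/(C_e − C_std) = 7.4·(5.54 − 3.91) / (280 − 5.54) = 0.04395 m³/s.
= 3.797 ML/d.

3.80 ML/d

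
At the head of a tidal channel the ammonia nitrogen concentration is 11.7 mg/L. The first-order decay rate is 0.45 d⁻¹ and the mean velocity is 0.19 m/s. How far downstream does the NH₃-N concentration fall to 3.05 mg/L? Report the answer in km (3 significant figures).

From C = C₀·e^(−kt), t = ln(C₀/C)/k = ln(11.7/3.05)/0.45 = 1.344/0.45 = 2.988 d.
Distance = v·t = 0.19 m/s × 2.581e+05 s = 4.905e+04 m = 49.05 km.

49.0 km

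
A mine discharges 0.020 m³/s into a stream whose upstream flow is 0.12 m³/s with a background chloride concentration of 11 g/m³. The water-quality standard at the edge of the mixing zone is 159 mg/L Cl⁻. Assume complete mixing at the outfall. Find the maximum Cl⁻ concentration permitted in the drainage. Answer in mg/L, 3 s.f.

1050 mg/L

Mass balance: 159·0.14 = 0.02·Cₑ + 0.12·11.
Cₑ = (22.26 − 1.32) / 0.02 = 1047 mg/L.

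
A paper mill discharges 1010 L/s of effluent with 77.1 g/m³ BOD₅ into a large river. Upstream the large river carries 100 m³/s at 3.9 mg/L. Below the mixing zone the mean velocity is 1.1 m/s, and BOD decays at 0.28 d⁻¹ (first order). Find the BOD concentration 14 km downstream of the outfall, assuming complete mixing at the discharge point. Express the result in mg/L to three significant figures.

4.44 mg/L

1010 L/s = 1.01 m³/s.
After complete mixing, C₀ = (1.01·77.1 + 100·3.9) / 101 = 4.632 mg/L.
Travel time t = 1.4e+04 m / 1.1 m/s = 1.273e+04 s = 0.1473 d.
C = 4.632·exp(−0.28·0.1473) = 4.632·0.9596 = 4.445 mg/L.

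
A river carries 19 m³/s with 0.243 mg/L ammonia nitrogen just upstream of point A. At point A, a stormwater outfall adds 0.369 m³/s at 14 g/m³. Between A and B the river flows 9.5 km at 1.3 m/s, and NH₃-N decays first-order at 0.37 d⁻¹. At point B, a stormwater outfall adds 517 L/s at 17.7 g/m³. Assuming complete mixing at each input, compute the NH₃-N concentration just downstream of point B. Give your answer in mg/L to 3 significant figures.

0.937 mg/L

After input A: C = (19·0.243 + 0.369·14) / 19.37 = 0.5051 mg/L.
Over the 9.5 km reach to input B (t = 7308 s = 0.08458 d), decay gives C = 0.5051·exp(−0.37·0.08458) = 0.4895 mg/L.
517 L/s = 0.517 m³/s.
After input B: C = (19.37·0.4895 + 0.517·17.7) / 19.89 = 0.937 mg/L.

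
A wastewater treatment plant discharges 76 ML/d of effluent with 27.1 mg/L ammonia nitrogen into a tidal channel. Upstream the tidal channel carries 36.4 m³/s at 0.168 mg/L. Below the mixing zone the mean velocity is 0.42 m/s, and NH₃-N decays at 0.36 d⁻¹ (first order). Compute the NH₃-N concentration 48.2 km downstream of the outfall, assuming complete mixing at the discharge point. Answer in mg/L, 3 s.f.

76 ML/d = 0.8796 m³/s.
After complete mixing, C₀ = (0.8796·27.1 + 36.4·0.168) / 37.28 = 0.8035 mg/L.
Travel time t = 4.82e+04 m / 0.42 m/s = 1.148e+05 s = 1.328 d.
C = 0.8035·exp(−0.36·1.328) = 0.8035·0.6199 = 0.4981 mg/L.

0.498 mg/L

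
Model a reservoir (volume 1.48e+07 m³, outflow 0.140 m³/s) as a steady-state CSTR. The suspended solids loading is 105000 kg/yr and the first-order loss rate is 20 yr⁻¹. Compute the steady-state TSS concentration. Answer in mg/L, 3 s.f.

Outflow Q = 0.140 m³/s × 3.156e+07 s/yr = 4.418e+06 m³/yr.
Steady-state CSTR mass balance: W = Q·C + k·V·C, so C = W/(Q + kV).
Q + kV = 4.418e+06 + 20·1.48e+07 = 3.004e+08 m³/yr.
C = 105000/3.004e+08 = 0.0003495 kg/m³ = 0.3495 mg/L.

0.350 mg/L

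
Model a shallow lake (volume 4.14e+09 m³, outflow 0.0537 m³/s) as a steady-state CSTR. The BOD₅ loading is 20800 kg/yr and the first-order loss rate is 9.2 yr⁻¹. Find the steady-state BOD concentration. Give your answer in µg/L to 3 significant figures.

Outflow Q = 0.0537 m³/s × 3.156e+07 s/yr = 1.695e+06 m³/yr.
Steady-state CSTR mass balance: W = Q·C + k·V·C, so C = W/(Q + kV).
Q + kV = 1.695e+06 + 9.2·4.14e+09 = 3.809e+10 m³/yr.
C = 20800/3.809e+10 = 5.461e-07 kg/m³ = 0.0005461 mg/L = 0.5461 µg/L.

0.546 µg/L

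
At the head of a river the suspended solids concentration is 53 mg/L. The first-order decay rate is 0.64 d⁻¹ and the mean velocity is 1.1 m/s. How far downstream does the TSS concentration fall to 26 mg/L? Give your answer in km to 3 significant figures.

From C = C₀·e^(−kt), t = ln(C₀/C)/k = ln(53/26)/0.64 = 0.7122/0.64 = 1.113 d.
Distance = v·t = 1.1 m/s × 9.615e+04 s = 1.058e+05 m = 105.8 km.

106 km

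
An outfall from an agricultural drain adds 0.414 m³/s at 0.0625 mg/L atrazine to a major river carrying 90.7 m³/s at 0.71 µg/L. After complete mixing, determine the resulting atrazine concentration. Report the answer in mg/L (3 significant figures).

0.71 µg/L = 0.00071 mg/L.
By mass balance at complete mixing, C = (0.414·0.0625 + 90.7·0.00071) / (0.414 + 90.7) = 0.09027/91.11 = 0.0009908 mg/L.

0.000991 mg/L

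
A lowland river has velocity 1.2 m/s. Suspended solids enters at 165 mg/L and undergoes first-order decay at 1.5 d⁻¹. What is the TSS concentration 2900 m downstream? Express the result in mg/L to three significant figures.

Travel time t = 2900 m / 1.2 m/s = 2900/1.2 = 2417 s = 0.02797 d.
First-order decay: C = 165·exp(−1.5·0.02797) = 165·0.9589 = 158.2 mg/L.

158 mg/L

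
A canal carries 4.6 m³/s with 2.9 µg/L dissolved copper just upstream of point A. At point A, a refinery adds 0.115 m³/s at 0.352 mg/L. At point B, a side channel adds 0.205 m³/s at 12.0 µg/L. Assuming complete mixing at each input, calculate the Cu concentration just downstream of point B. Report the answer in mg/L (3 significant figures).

0.0114 mg/L

2.9 µg/L = 0.0029 mg/L.
After input A: C = (4.6·0.0029 + 0.115·0.352) / 4.715 = 0.01141 mg/L.
12.0 µg/L = 0.012 mg/L.
After input B: C = (4.715·0.01141 + 0.205·0.012) / 4.92 = 0.01144 mg/L.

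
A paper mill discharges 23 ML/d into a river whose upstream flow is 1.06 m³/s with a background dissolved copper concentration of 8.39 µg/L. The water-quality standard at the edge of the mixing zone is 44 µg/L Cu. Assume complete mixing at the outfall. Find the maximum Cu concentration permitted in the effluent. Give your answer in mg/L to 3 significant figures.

23 ML/d = 0.2662 m³/s.
8.39 µg/L = 0.00839 mg/L.
44 µg/L = 0.044 mg/L.
Mass balance: 0.044·1.326 = 0.2662·Cₑ + 1.06·0.00839.
Cₑ = (0.05835 − 0.008893) / 0.2662 = 0.1858 mg/L.

0.186 mg/L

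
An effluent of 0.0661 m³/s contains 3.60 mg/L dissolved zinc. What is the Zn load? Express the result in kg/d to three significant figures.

Mass flux = Q·C = 0.0661 m³/s × 3.6 g/m³ = 0.238 g/s.
= 0.238 g/s × 86.4 = 20.56 kg/d.

20.6 kg/d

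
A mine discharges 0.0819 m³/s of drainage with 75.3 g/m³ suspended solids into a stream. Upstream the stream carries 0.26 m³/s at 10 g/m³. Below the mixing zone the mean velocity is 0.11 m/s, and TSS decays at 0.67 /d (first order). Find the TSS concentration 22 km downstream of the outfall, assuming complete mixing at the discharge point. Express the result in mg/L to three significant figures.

5.44 mg/L

After complete mixing, C₀ = (0.0819·75.3 + 0.26·10) / 0.3419 = 25.64 mg/L.
Travel time t = 2.2e+04 m / 0.11 m/s = 2e+05 s = 2.315 d.
C = 25.64·exp(−0.67·2.315) = 25.64·0.2121 = 5.437 mg/L.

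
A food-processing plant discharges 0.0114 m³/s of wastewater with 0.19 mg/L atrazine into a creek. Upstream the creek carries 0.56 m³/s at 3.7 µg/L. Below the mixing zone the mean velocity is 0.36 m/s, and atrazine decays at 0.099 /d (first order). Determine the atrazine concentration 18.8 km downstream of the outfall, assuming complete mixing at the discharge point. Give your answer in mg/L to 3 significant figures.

3.7 µg/L = 0.0037 mg/L.
After complete mixing, C₀ = (0.0114·0.19 + 0.56·0.0037) / 0.5714 = 0.007417 mg/L.
Travel time t = 1.88e+04 m / 0.36 m/s = 5.222e+04 s = 0.6044 d.
C = 0.007417·exp(−0.099·0.6044) = 0.007417·0.9419 = 0.006986 mg/L.

0.00699 mg/L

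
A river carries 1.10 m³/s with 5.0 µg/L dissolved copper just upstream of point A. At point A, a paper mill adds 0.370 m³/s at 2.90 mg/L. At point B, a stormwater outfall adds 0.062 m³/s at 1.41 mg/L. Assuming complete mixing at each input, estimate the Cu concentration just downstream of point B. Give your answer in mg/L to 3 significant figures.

5.0 µg/L = 0.005 mg/L.
After input A: C = (1.1·0.005 + 0.37·2.9) / 1.47 = 0.7337 mg/L.
After input B: C = (1.47·0.7337 + 0.062·1.41) / 1.532 = 0.761 mg/L.

0.761 mg/L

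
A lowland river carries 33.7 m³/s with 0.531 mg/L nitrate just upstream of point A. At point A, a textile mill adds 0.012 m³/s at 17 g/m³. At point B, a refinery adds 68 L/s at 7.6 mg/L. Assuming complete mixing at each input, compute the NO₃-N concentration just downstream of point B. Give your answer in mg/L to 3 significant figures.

After input A: C = (33.7·0.531 + 0.012·17) / 33.71 = 0.5369 mg/L.
68 L/s = 0.068 m³/s.
After input B: C = (33.71·0.5369 + 0.068·7.6) / 33.78 = 0.5511 mg/L.

0.551 mg/L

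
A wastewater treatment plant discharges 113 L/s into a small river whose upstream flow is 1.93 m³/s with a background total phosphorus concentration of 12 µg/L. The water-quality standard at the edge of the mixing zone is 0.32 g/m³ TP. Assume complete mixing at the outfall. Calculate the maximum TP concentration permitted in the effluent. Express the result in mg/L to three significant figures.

5.58 mg/L

113 L/s = 0.113 m³/s.
12 µg/L = 0.012 mg/L.
Mass balance: 0.32·2.043 = 0.113·Cₑ + 1.93·0.012.
Cₑ = (0.6538 − 0.02316) / 0.113 = 5.581 mg/L.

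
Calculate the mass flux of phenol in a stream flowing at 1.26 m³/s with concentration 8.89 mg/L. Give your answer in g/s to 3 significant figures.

Mass flux = Q·C = 1.26 m³/s × 8.89 g/m³ = 11.2 g/s.

11.2 g/s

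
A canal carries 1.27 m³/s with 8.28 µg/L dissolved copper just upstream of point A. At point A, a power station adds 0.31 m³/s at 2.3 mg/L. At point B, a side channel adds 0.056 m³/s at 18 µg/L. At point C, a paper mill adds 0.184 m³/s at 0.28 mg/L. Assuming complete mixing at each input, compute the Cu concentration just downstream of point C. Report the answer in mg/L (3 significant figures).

0.426 mg/L

8.28 µg/L = 0.00828 mg/L.
After input A: C = (1.27·0.00828 + 0.31·2.3) / 1.58 = 0.4579 mg/L.
18 µg/L = 0.018 mg/L.
After input B: C = (1.58·0.4579 + 0.056·0.018) / 1.636 = 0.4429 mg/L.
After input C: C = (1.636·0.4429 + 0.184·0.28) / 1.82 = 0.4264 mg/L.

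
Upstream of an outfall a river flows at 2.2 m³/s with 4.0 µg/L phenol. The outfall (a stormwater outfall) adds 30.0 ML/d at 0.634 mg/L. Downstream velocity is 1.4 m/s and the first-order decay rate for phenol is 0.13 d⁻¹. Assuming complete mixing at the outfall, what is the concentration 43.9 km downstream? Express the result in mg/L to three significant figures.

30.0 ML/d = 0.3472 m³/s.
4.0 µg/L = 0.004 mg/L.
After complete mixing, C₀ = (0.3472·0.634 + 2.2·0.004) / 2.547 = 0.08988 mg/L.
Travel time t = 4.39e+04 m / 1.4 m/s = 3.136e+04 s = 0.3629 d.
C = 0.08988·exp(−0.13·0.3629) = 0.08988·0.9539 = 0.08574 mg/L.

0.0857 mg/L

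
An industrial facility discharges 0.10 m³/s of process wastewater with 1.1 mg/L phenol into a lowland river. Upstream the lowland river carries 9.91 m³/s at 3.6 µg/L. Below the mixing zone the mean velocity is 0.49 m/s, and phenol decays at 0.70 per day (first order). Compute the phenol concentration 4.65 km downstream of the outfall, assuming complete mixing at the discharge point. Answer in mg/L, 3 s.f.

3.6 µg/L = 0.0036 mg/L.
After complete mixing, C₀ = (0.1·1.1 + 9.91·0.0036) / 10.01 = 0.01455 mg/L.
Travel time t = 4650 m / 0.49 m/s = 9490 s = 0.1098 d.
C = 0.01455·exp(−0.70·0.1098) = 0.01455·0.926 = 0.01348 mg/L.

0.0135 mg/L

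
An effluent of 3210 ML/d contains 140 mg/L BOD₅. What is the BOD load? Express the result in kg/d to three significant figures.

3210 ML/d = 37.15 m³/s.
Mass flux = Q·C = 37.15 m³/s × 140 g/m³ = 5201 g/s.
= 5201 g/s × 86.4 = 4.494e+05 kg/d.

449000 kg/d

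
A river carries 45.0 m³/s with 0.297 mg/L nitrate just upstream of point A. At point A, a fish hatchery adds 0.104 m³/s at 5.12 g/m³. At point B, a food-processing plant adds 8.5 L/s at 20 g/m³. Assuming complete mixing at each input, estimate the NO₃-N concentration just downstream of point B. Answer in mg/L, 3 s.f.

0.312 mg/L

After input A: C = (45·0.297 + 0.104·5.12) / 45.1 = 0.3081 mg/L.
8.5 L/s = 0.0085 m³/s.
After input B: C = (45.1·0.3081 + 0.0085·20) / 45.11 = 0.3118 mg/L.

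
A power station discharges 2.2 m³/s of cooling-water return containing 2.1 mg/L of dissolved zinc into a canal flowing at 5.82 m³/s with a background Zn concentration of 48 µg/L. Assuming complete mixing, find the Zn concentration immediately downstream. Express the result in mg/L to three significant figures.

48 µg/L = 0.048 mg/L.
By mass balance at complete mixing, C = (2.2·2.1 + 5.82·0.048) / (2.2 + 5.82) = 4.899/8.02 = 0.6109 mg/L.

0.611 mg/L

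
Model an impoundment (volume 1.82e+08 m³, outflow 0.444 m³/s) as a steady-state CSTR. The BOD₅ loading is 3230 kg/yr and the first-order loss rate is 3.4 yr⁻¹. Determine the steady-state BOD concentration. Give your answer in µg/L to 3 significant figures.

Outflow Q = 0.444 m³/s × 3.156e+07 s/yr = 1.401e+07 m³/yr.
Steady-state CSTR mass balance: W = Q·C + k·V·C, so C = W/(Q + kV).
Q + kV = 1.401e+07 + 3.4·1.82e+08 = 6.328e+08 m³/yr.
C = 3230/6.328e+08 = 5.104e-06 kg/m³ = 0.005104 mg/L = 5.104 µg/L.

5.10 µg/L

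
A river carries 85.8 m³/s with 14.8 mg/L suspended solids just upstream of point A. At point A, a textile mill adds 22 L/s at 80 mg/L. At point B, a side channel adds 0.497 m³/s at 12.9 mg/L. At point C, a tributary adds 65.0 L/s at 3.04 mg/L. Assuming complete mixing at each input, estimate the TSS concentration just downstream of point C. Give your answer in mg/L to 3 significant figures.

22 L/s = 0.022 m³/s.
After input A: C = (85.8·14.8 + 0.022·80) / 85.82 = 14.82 mg/L.
After input B: C = (85.82·14.82 + 0.497·12.9) / 86.32 = 14.81 mg/L.
65.0 L/s = 0.065 m³/s.
After input C: C = (86.32·14.81 + 0.065·3.04) / 86.38 = 14.8 mg/L.

14.8 mg/L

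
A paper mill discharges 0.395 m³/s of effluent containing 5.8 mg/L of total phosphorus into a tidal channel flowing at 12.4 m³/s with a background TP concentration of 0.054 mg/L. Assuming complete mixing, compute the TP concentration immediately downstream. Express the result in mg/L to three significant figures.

Conservation of mass across the mixing zone: C = (0.395·5.8 + 12.4·0.054) / (0.395 + 12.4) = 2.961/12.79 = 0.2314 mg/L.

0.231 mg/L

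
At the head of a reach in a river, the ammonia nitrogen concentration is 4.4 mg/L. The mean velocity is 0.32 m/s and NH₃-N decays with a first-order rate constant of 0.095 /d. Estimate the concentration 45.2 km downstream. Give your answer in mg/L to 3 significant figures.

Travel time t = 45.2 km / 0.32 m/s = 4.52e+04/0.32 = 1.412e+05 s = 1.635 d.
First-order decay: C = 4.4·exp(−0.095·1.635) = 4.4·0.8562 = 3.767 mg/L.

3.77 mg/L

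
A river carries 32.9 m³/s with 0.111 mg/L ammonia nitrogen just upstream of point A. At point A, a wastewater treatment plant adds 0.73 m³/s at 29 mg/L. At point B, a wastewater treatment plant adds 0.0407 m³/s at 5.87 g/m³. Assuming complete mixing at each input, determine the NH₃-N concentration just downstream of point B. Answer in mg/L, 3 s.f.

0.744 mg/L

After input A: C = (32.9·0.111 + 0.73·29) / 33.63 = 0.7381 mg/L.
After input B: C = (33.63·0.7381 + 0.0407·5.87) / 33.67 = 0.7443 mg/L.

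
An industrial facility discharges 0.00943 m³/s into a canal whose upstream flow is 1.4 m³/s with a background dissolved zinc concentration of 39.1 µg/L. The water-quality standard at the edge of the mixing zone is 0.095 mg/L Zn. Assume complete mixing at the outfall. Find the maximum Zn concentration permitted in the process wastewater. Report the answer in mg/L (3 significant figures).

8.39 mg/L

39.1 µg/L = 0.0391 mg/L.
Mass balance: 0.095·1.409 = 0.00943·Cₑ + 1.4·0.0391.
Cₑ = (0.1339 − 0.05474) / 0.00943 = 8.394 mg/L.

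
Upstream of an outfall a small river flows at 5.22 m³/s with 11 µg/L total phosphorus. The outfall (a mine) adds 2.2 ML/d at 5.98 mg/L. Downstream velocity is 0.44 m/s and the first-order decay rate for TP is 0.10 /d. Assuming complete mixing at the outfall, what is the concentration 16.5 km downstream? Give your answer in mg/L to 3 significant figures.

0.0383 mg/L

2.2 ML/d = 0.02546 m³/s.
11 µg/L = 0.011 mg/L.
After complete mixing, C₀ = (0.02546·5.98 + 5.22·0.011) / 5.245 = 0.03998 mg/L.
Travel time t = 1.65e+04 m / 0.44 m/s = 3.75e+04 s = 0.434 d.
C = 0.03998·exp(−0.10·0.434) = 0.03998·0.9575 = 0.03828 mg/L.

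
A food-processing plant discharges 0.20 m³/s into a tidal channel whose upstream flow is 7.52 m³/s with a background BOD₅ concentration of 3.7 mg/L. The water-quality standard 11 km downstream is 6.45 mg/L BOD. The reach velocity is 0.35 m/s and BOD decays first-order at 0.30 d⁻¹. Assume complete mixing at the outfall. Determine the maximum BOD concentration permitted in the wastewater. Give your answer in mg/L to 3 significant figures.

Travel time to the compliance point: t = 1.1e+04/0.35 = 3.143e+04 s = 0.3638 d; decay factor exp(−0.30·0.3638) = 0.8966.
So the concentration just after mixing may be at most 6.45/0.8966 = 7.194 mg/L.
Mass balance: 7.194·7.72 = 0.2·Cₑ + 7.52·3.7.
Cₑ = (55.54 − 27.82) / 0.2 = 138.6 mg/L.

139 mg/L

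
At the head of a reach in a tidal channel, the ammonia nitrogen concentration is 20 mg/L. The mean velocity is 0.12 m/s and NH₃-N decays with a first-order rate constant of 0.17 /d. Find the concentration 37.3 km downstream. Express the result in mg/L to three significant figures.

Travel time t = 37.3 km / 0.12 m/s = 3.73e+04/0.12 = 3.108e+05 s = 3.598 d.
First-order decay: C = 20·exp(−0.17·3.598) = 20·0.5425 = 10.85 mg/L.

10.8 mg/L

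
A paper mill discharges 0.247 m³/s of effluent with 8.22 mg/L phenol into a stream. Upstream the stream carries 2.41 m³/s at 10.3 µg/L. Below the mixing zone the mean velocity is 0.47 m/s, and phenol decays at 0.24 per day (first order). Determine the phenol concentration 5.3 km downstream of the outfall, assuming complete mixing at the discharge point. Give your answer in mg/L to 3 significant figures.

10.3 µg/L = 0.0103 mg/L.
After complete mixing, C₀ = (0.247·8.22 + 2.41·0.0103) / 2.657 = 0.7735 mg/L.
Travel time t = 5300 m / 0.47 m/s = 1.128e+04 s = 0.1305 d.
C = 0.7735·exp(−0.24·0.1305) = 0.7735·0.9692 = 0.7496 mg/L.

0.750 mg/L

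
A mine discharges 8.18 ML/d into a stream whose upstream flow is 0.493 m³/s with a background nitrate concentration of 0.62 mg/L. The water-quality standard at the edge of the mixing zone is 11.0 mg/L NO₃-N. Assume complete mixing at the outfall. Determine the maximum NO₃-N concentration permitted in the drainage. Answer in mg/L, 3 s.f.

8.18 ML/d = 0.09468 m³/s.
Mass balance: 11·0.5877 = 0.09468·Cₑ + 0.493·0.62.
Cₑ = (6.464 − 0.3057) / 0.09468 = 65.05 mg/L.

65.1 mg/L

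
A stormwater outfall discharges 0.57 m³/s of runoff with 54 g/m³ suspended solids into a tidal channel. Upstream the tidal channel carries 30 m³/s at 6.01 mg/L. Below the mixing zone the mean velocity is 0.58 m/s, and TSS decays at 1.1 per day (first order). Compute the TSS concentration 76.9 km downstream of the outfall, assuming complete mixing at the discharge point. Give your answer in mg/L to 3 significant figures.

After complete mixing, C₀ = (0.57·54 + 30·6.01) / 30.57 = 6.905 mg/L.
Travel time t = 7.69e+04 m / 0.58 m/s = 1.326e+05 s = 1.535 d.
C = 6.905·exp(−1.1·1.535) = 6.905·0.1849 = 1.277 mg/L.

1.28 mg/L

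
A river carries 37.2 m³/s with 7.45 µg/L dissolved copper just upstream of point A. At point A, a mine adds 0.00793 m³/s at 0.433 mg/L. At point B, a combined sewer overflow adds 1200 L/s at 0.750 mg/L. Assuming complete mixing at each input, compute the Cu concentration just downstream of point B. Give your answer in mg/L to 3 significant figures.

7.45 µg/L = 0.00745 mg/L.
After input A: C = (37.2·0.00745 + 0.00793·0.433) / 37.21 = 0.007541 mg/L.
1200 L/s = 1.2 m³/s.
After input B: C = (37.21·0.007541 + 1.2·0.75) / 38.41 = 0.03074 mg/L.

0.0307 mg/L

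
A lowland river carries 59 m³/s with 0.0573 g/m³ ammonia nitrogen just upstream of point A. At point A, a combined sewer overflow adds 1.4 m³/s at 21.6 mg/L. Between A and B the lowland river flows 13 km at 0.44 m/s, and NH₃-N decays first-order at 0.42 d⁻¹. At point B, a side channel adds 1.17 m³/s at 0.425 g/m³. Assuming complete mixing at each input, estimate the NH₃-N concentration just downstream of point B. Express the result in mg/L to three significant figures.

After input A: C = (59·0.0573 + 1.4·21.6) / 60.4 = 0.5566 mg/L.
Over the 13 km reach to input B (t = 2.955e+04 s = 0.342 d), decay gives C = 0.5566·exp(−0.42·0.342) = 0.4822 mg/L.
After input B: C = (60.4·0.4822 + 1.17·0.425) / 61.57 = 0.4811 mg/L.

0.481 mg/L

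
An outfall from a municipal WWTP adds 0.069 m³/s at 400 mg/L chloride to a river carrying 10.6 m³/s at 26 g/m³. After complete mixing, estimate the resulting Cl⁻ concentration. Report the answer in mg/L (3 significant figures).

28.4 mg/L

Flow-weighted mixing gives C = (0.069·400 + 10.6·26) / (0.069 + 10.6) = 303.2/10.67 = 28.42 mg/L.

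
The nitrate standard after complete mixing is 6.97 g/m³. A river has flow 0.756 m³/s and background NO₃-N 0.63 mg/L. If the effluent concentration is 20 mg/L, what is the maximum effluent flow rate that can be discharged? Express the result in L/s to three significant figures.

Mass balance at complete mixing: C_std·(Q_w + Q_r) = Q_w·C_e + Q_r·C_b.
Rearranging, Q_w = Q_r·(C_std − C_b)/(C_e − C_std) = 0.756·(6.97 − 0.63) / (20 − 6.97) = 0.3678 m³/s.
= 367.8 L/s.

368 L/s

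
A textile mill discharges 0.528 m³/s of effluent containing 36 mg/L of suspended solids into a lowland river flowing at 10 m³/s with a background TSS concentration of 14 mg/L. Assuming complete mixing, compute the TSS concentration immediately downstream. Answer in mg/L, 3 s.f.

15.1 mg/L

By mass balance at complete mixing, C = (0.528·36 + 10·14) / (0.528 + 10) = 159/10.53 = 15.1 mg/L.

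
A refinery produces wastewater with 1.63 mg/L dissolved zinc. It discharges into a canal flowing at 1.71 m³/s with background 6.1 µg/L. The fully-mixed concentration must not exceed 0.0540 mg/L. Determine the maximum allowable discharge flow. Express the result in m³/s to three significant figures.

6.1 µg/L = 0.0061 mg/L.
Mass balance at complete mixing: C_std·(Q_w + Q_r) = Q_w·C_e + Q_r·C_b.
Rearranging, Q_w = Q_r·(C_std − C_b)/(C_e − C_std) = 1.71·(0.054 − 0.0061) / (1.63 − 0.054) = 0.05197 m³/s.

0.0520 m³/s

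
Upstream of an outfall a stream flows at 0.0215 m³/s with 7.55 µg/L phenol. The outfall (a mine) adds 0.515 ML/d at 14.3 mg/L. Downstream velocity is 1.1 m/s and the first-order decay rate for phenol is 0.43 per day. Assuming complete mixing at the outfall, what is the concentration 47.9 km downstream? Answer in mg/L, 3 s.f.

2.50 mg/L

0.515 ML/d = 0.005961 m³/s.
7.55 µg/L = 0.00755 mg/L.
After complete mixing, C₀ = (0.005961·14.3 + 0.0215·0.00755) / 0.02746 = 3.11 mg/L.
Travel time t = 4.79e+04 m / 1.1 m/s = 4.355e+04 s = 0.504 d.
C = 3.11·exp(−0.43·0.504) = 3.11·0.8052 = 2.504 mg/L.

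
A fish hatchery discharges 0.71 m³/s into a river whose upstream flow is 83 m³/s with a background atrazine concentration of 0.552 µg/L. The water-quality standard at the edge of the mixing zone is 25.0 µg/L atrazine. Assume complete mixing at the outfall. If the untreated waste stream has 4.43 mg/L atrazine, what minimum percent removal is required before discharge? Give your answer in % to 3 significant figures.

34.9 %

0.552 µg/L = 0.000552 mg/L.
25.0 µg/L = 0.025 mg/L.
Mass balance: 0.025·83.71 = 0.71·Cₑ + 83·0.000552.
Cₑ = (2.093 − 0.04582) / 0.71 = 2.883 mg/L.
Required removal = 1 − 2.883/4.43 = 34.92 %.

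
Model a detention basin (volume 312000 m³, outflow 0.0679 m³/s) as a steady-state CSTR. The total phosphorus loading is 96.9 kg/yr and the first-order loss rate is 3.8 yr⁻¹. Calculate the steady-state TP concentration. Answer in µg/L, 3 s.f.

Outflow Q = 0.0679 m³/s × 3.156e+07 s/yr = 2.143e+06 m³/yr.
Steady-state CSTR mass balance: W = Q·C + k·V·C, so C = W/(Q + kV).
Q + kV = 2.143e+06 + 3.8·312000 = 3.328e+06 m³/yr.
C = 96.9/3.328e+06 = 2.911e-05 kg/m³ = 0.02911 mg/L = 29.11 µg/L.

29.1 µg/L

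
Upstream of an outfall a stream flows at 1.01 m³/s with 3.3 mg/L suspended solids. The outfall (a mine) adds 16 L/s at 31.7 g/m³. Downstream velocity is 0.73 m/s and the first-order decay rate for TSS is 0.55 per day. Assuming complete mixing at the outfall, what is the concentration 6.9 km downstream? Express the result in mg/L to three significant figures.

3.52 mg/L

16 L/s = 0.016 m³/s.
After complete mixing, C₀ = (0.016·31.7 + 1.01·3.3) / 1.026 = 3.743 mg/L.
Travel time t = 6900 m / 0.73 m/s = 9452 s = 0.1094 d.
C = 3.743·exp(−0.55·0.1094) = 3.743·0.9416 = 3.524 mg/L.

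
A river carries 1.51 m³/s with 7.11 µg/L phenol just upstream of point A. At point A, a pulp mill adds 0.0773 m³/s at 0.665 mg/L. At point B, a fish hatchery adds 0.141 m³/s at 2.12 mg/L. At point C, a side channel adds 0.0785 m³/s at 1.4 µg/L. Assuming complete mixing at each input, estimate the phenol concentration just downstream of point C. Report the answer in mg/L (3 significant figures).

0.200 mg/L

7.11 µg/L = 0.00711 mg/L.
After input A: C = (1.51·0.00711 + 0.0773·0.665) / 1.587 = 0.03915 mg/L.
After input B: C = (1.587·0.03915 + 0.141·2.12) / 1.728 = 0.2089 mg/L.
1.4 µg/L = 0.0014 mg/L.
After input C: C = (1.728·0.2089 + 0.0785·0.0014) / 1.807 = 0.1999 mg/L.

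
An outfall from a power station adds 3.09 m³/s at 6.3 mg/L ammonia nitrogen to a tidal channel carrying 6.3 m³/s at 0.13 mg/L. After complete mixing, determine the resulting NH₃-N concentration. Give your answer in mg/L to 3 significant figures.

2.16 mg/L

Conservation of mass across the mixing zone: C = (3.09·6.3 + 6.3·0.13) / (3.09 + 6.3) = 20.29/9.39 = 2.16 mg/L.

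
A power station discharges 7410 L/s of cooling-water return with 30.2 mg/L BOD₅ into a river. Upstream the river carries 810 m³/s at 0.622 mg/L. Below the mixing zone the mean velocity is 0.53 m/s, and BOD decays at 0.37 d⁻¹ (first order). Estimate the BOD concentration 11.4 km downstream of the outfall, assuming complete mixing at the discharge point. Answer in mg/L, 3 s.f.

7410 L/s = 7.41 m³/s.
After complete mixing, C₀ = (7.41·30.2 + 810·0.622) / 817.4 = 0.8901 mg/L.
Travel time t = 1.14e+04 m / 0.53 m/s = 2.151e+04 s = 0.249 d.
C = 0.8901·exp(−0.37·0.249) = 0.8901·0.912 = 0.8118 mg/L.

0.812 mg/L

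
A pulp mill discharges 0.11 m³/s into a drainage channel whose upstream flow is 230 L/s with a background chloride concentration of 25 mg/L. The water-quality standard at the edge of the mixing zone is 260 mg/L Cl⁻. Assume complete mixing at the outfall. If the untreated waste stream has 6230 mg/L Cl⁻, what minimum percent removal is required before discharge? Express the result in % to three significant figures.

87.9 %

230 L/s = 0.23 m³/s.
Mass balance: 260·0.34 = 0.11·Cₑ + 0.23·25.
Cₑ = (88.4 − 5.75) / 0.11 = 751.4 mg/L.
Required removal = 1 − 751.4/6230 = 87.94 %.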